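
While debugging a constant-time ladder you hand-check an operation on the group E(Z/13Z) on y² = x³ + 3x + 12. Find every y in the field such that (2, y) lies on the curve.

0

x³ + 3x + 12 = 26 ≡ 0 (mod 13).
Only y = 0 satisfies y² ≡ 0.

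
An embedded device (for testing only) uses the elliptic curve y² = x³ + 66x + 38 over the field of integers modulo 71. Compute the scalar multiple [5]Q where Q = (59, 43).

Repeated addition: build up to 5Q.
2Q: tangent at (59, 43): λ = (3·59² + 66)/(2·43) ≡ 1/15. 15⁻¹ ≡ 19 (mod 71), so λ ≡ 1·19 ≡ 19.
  x = λ² - 59 - 59 = 361 - 118 ≡ 30; y = λ·(59 - 30) - 43 ≡ 11. → (30, 11)
3Q: (30, 11) + (59, 43). λ = (43 - 11)/(59 - 30) ≡ 32/29 mod 71. 29⁻¹ ≡ 49 (mod 71), so λ ≡ 6.
  x = λ² - 30 - 59 = 36 - 89 ≡ 18; y = λ·(30 - 18) - 11 ≡ 61. → (18, 61)
4Q: (18, 61) + (59, 43). λ = (43 - 61)/(59 - 18) ≡ 53/41 mod 71. 41⁻¹ ≡ 26 (mod 71) since 41·26 = 1066 ≡ 1, so λ ≡ 29.
  x = λ² - 18 - 59 = 841 - 77 ≡ 54; y = λ·(18 - 54) - 61 ≡ 31. → (54, 31)
5Q: (54, 31) + (59, 43). λ = (43 - 31)/(59 - 54) ≡ 12/5 mod 71. 5⁻¹ ≡ 57 (mod 71), so λ ≡ 45.
  x = λ² - 54 - 59 = 2025 - 113 ≡ 66; y = λ·(54 - 66) - 31 ≡ 68. → (66, 68)

(66, 68)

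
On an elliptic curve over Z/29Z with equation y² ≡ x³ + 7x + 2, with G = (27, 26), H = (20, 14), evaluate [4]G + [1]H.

(13, 17)

First 4G:
Repeated addition: build up to 4G.
2G: tangent at (27, 26): λ = (3·27² + 7)/(2·26) ≡ 19/23. 23⁻¹ ≡ 24 (mod 29), so λ ≡ 19·24 ≡ 21.
  x = λ² - 27 - 27 = 441 - 54 ≡ 10; y = λ·(27 - 10) - 26 ≡ 12. → (10, 12)
3G: (10, 12) + (27, 26). λ = (26 - 12)/(27 - 10) ≡ 14/17 mod 29. 17⁻¹ ≡ 12 (mod 29), so λ ≡ 23.
  x = λ² - 10 - 27 = 529 - 37 ≡ 28; y = λ·(10 - 28) - 12 ≡ 9. → (28, 9)
4G: (28, 9) + (27, 26). λ = (26 - 9)/(27 - 28) ≡ 17/28 mod 29. 28⁻¹ ≡ 28 (mod 29), so λ ≡ 12.
  x = λ² - 28 - 27 = 144 - 55 ≡ 2; y = λ·(28 - 2) - 9 ≡ 13. → (2, 13)
4G = (2, 13).
Finally 4G + H:
(2, 13) + (20, 14). λ = (14 - 13)/(20 - 2) ≡ 1/18 mod 29. 18⁻¹ ≡ 21 (mod 29), so λ ≡ 21.
  x = λ² - 2 - 20 = 441 - 22 ≡ 13; y = λ·(2 - 13) - 13 ≡ 17. → (13, 17)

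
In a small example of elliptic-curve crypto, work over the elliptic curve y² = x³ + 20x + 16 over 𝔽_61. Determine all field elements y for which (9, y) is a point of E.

x³ + 20x + 16 = 925 ≡ 10 (mod 61).
10 is a non-residue mod 61; no y exists.

none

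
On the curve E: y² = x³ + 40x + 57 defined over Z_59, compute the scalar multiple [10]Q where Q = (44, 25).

(5, 21)

Double-and-add on 10 = (1010)₂. Start with Q = (44, 25) for the leading 1-bit.
double: tangent at (44, 25): λ = (3·44² + 40)/(2·25) ≡ 7/50. 50⁻¹ ≡ 13 (mod 59) since 50·13 = 650 ≡ 1, so λ ≡ 7·13 ≡ 32.
  x = λ² - 44 - 44 = 1024 - 88 ≡ 51; y = λ·(44 - 51) - 25 ≡ 46. → (51, 46)
double: tangent at (51, 46): λ = (3·51² + 40)/(2·46) ≡ 55/33. 33⁻¹ ≡ 34 (mod 59) since 33·34 = 1122 ≡ 1, so λ ≡ 55·34 ≡ 41.
  x = λ² - 51 - 51 = 1681 - 102 ≡ 45; y = λ·(51 - 45) - 46 ≡ 23. → (45, 23)
add Q: (45, 23) + (44, 25). λ = (25 - 23)/(44 - 45) ≡ 2/58 mod 59. 58⁻¹ ≡ 58 (mod 59), so λ ≡ 57.
  x = λ² - 45 - 44 = 3249 - 89 ≡ 33; y = λ·(45 - 33) - 23 ≡ 12. → (33, 12)
double: tangent at (33, 12): λ = (3·33² + 40)/(2·12) ≡ 3/24. 24⁻¹ ≡ 32 (mod 59), so λ ≡ 3·32 ≡ 37.
  x = λ² - 33 - 33 = 1369 - 66 ≡ 5; y = λ·(33 - 5) - 12 ≡ 21. → (5, 21)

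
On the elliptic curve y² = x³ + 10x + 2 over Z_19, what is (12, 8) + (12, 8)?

tangent at (12, 8): λ = (3·12² + 10)/(2·8) ≡ 5/16. 16⁻¹ ≡ 6 (mod 19), so λ ≡ 5·6 ≡ 11.
  x = λ² - 12 - 12 = 121 - 24 ≡ 2; y = λ·(12 - 2) - 8 ≡ 7. → (2, 7)

(2, 7)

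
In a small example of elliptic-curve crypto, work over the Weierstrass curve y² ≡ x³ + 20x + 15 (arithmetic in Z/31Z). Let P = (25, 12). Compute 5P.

Double-and-add on 5 = (101)₂. Start with P = (25, 12) for the leading 1-bit.
double: tangent at (25, 12): λ = (3·25² + 20)/(2·12) ≡ 4/24. 24⁻¹ ≡ 22 (mod 31), so λ ≡ 4·22 ≡ 26.
  x = λ² - 25 - 25 = 676 - 50 ≡ 6; y = λ·(25 - 6) - 12 ≡ 17. → (6, 17)
double: tangent at (6, 17): λ = (3·6² + 20)/(2·17) ≡ 4/3. 3⁻¹ ≡ 21 (mod 31), so λ ≡ 4·21 ≡ 22.
  x = λ² - 6 - 6 = 484 - 12 ≡ 7; y = λ·(6 - 7) - 17 ≡ 23. → (7, 23)
add P: (7, 23) + (25, 12). λ = (12 - 23)/(25 - 7) ≡ 20/18 mod 31. 18⁻¹ ≡ 19 (mod 31) since 18·19 = 342 ≡ 1, so λ ≡ 8.
  x = λ² - 7 - 25 = 64 - 32 ≡ 1; y = λ·(7 - 1) - 23 ≡ 25. → (1, 25)

(1, 25)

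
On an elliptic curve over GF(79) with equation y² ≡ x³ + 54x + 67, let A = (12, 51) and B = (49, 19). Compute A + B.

(27, 73)

(12, 51) + (49, 19). λ = (19 - 51)/(49 - 12) ≡ 47/37 mod 79. 37⁻¹ ≡ 47 (mod 79), so λ ≡ 76.
  x = λ² - 12 - 49 = 5776 - 61 ≡ 27; y = λ·(12 - 27) - 51 ≡ 73. → (27, 73)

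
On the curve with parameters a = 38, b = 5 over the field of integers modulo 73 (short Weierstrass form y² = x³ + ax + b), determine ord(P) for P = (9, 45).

2P: tangent at (9, 45): λ = (3·9² + 38)/(2·45) ≡ 62/17. 17⁻¹ ≡ 43 (mod 73) since 17·43 = 731 ≡ 1, so λ ≡ 62·43 ≡ 38.
  x = λ² - 9 - 9 = 1444 - 18 ≡ 39; y = λ·(9 - 39) - 45 ≡ 56. → (39, 56)
3P: (39, 56) + (9, 45). λ = (45 - 56)/(9 - 39) ≡ 62/43 mod 73. 43⁻¹ ≡ 17 (mod 73) since 43·17 = 731 ≡ 1, so λ ≡ 32.
  x = λ² - 39 - 9 = 1024 - 48 ≡ 27; y = λ·(39 - 27) - 56 ≡ 36. → (27, 36)
4P: (27, 36) + (9, 45). λ = (45 - 36)/(9 - 27) ≡ 9/55 mod 73. 55⁻¹ ≡ 4 (mod 73), so λ ≡ 36.
  x = λ² - 27 - 9 = 1296 - 36 ≡ 19; y = λ·(27 - 19) - 36 ≡ 33. → (19, 33)
5P: (19, 33) + (9, 45). λ = (45 - 33)/(9 - 19) ≡ 12/63 mod 73. 63⁻¹ ≡ 51 (mod 73) since 63·51 = 3213 ≡ 1, so λ ≡ 28.
  x = λ² - 19 - 9 = 784 - 28 ≡ 26; y = λ·(19 - 26) - 33 ≡ 63. → (26, 63)
6P: (26, 63) + (9, 45). λ = (45 - 63)/(9 - 26) ≡ 55/56 mod 73. 56⁻¹ ≡ 30 (mod 73), so λ ≡ 44.
  x = λ² - 26 - 9 = 1936 - 35 ≡ 3; y = λ·(26 - 3) - 63 ≡ 0. → (3, 0)
7P: (3, 0) + (9, 45). λ = (45 - 0)/(9 - 3) ≡ 45/6 mod 73. 6⁻¹ ≡ 61 (mod 73) since 6·61 = 366 ≡ 1, so λ ≡ 44.
  x = λ² - 3 - 9 = 1936 - 12 ≡ 26; y = λ·(3 - 26) - 0 ≡ 10. → (26, 10)
8P: (26, 10) + (9, 45). λ = (45 - 10)/(9 - 26) ≡ 35/56 mod 73. 56⁻¹ ≡ 30 (mod 73) since 56·30 = 1680 ≡ 1, so λ ≡ 28.
  x = λ² - 26 - 9 = 784 - 35 ≡ 19; y = λ·(26 - 19) - 10 ≡ 40. → (19, 40)
9P: (19, 40) + (9, 45). λ = (45 - 40)/(9 - 19) ≡ 5/63 mod 73. 63⁻¹ ≡ 51 (mod 73), so λ ≡ 36.
  x = λ² - 19 - 9 = 1296 - 28 ≡ 27; y = λ·(19 - 27) - 40 ≡ 37. → (27, 37)
10P: (27, 37) + (9, 45). λ = (45 - 37)/(9 - 27) ≡ 8/55 mod 73. 55⁻¹ ≡ 4 (mod 73), so λ ≡ 32.
  x = λ² - 27 - 9 = 1024 - 36 ≡ 39; y = λ·(27 - 39) - 37 ≡ 17. → (39, 17)
11P: (39, 17) + (9, 45). λ = (45 - 17)/(9 - 39) ≡ 28/43 mod 73. 43⁻¹ ≡ 17 (mod 73) since 43·17 = 731 ≡ 1, so λ ≡ 38.
  x = λ² - 39 - 9 = 1444 - 48 ≡ 9; y = λ·(39 - 9) - 17 ≡ 28. → (9, 28)
12P: (9, 28) + (9, 45): same x and y₁ ≡ -y₂, so the sum is the point at infinity.
12P = the point at infinity, so the order is 12.

12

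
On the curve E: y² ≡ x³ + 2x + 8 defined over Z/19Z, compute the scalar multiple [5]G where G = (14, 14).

(14, 5)

Repeated addition: build up to 5G.
2G: tangent at (14, 14): λ = (3·14² + 2)/(2·14) ≡ 1/9. 9⁻¹ ≡ 17 (mod 19) since 9·17 = 153 ≡ 1, so λ ≡ 1·17 ≡ 17.
  x = λ² - 14 - 14 = 289 - 28 ≡ 14; y = λ·(14 - 14) - 14 ≡ 5. → (14, 5)
3G: (14, 5) + (14, 14): same x and y₁ ≡ -y₂, so the sum is O.
4G: O + (14, 14) = (14, 14) (identity).
5G: tangent at (14, 14): λ = (3·14² + 2)/(2·14) ≡ 1/9. 9⁻¹ ≡ 17 (mod 19), so λ ≡ 1·17 ≡ 17.
  x = λ² - 14 - 14 = 289 - 28 ≡ 14; y = λ·(14 - 14) - 14 ≡ 5. → (14, 5)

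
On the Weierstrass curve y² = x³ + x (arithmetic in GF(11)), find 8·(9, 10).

(5, 8)

Write P = (9, 10).
Double-and-add on 8 = (1000)₂. Start with P = (9, 10) for the leading 1-bit.
double: tangent at (9, 10): λ = (3·9² + 1)/(2·10) ≡ 2/9. 9⁻¹ ≡ 5 (mod 11), so λ ≡ 2·5 ≡ 10.
  x = λ² - 9 - 9 = 100 - 18 ≡ 5; y = λ·(9 - 5) - 10 ≡ 8. → (5, 8)
double: tangent at (5, 8): λ = (3·5² + 1)/(2·8) ≡ 10/5. 5⁻¹ ≡ 9 (mod 11), so λ ≡ 10·9 ≡ 2.
  x = λ² - 5 - 5 = 4 - 10 ≡ 5; y = λ·(5 - 5) - 8 ≡ 3. → (5, 3)
double: tangent at (5, 3): λ = (3·5² + 1)/(2·3) ≡ 10/6. 6⁻¹ ≡ 2 (mod 11), so λ ≡ 10·2 ≡ 9.
  x = λ² - 5 - 5 = 81 - 10 ≡ 5; y = λ·(5 - 5) - 3 ≡ 8. → (5, 8)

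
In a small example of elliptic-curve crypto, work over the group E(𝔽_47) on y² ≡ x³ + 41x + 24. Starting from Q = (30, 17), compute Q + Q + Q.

Repeated addition: build up to 3Q.
2Q: tangent at (30, 17): λ = (3·30² + 41)/(2·17) ≡ 15/34. 34⁻¹ ≡ 18 (mod 47), so λ ≡ 15·18 ≡ 35.
  x = λ² - 30 - 30 = 1225 - 60 ≡ 37; y = λ·(30 - 37) - 17 ≡ 20. → (37, 20)
3Q: (37, 20) + (30, 17). λ = (17 - 20)/(30 - 37) ≡ 44/40 mod 47. 40⁻¹ ≡ 20 (mod 47), so λ ≡ 34.
  x = λ² - 37 - 30 = 1156 - 67 ≡ 8; y = λ·(37 - 8) - 20 ≡ 26. → (8, 26)

(8, 26)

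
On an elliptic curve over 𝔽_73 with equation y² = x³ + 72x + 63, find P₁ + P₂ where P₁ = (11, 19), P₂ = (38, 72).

(62, 35)

(11, 19) + (38, 72). λ = (72 - 19)/(38 - 11) ≡ 53/27 mod 73. 27⁻¹ ≡ 46 (mod 73), so λ ≡ 29.
  x = λ² - 11 - 38 = 841 - 49 ≡ 62; y = λ·(11 - 62) - 19 ≡ 35. → (62, 35)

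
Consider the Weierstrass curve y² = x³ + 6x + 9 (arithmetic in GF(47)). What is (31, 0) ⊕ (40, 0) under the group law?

(31, 0) + (40, 0). λ = (0 - 0)/(40 - 31) ≡ 0/9 mod 47. 9⁻¹ ≡ 21 (mod 47), so λ ≡ 0.
  x = λ² - 31 - 40 = 0 - 71 ≡ 23; y = λ·(31 - 23) - 0 ≡ 0. → (23, 0)

(23, 0)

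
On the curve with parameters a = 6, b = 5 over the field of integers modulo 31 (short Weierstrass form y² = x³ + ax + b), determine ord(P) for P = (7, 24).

10

2P: tangent at (7, 24): λ = (3·7² + 6)/(2·24) ≡ 29/17. 17⁻¹ ≡ 11 (mod 31), so λ ≡ 29·11 ≡ 9.
  x = λ² - 7 - 7 = 81 - 14 ≡ 5; y = λ·(7 - 5) - 24 ≡ 25. → (5, 25)
3P: (5, 25) + (7, 24). λ = (24 - 25)/(7 - 5) ≡ 30/2 mod 31. 2⁻¹ ≡ 16 (mod 31), so λ ≡ 15.
  x = λ² - 5 - 7 = 225 - 12 ≡ 27; y = λ·(5 - 27) - 25 ≡ 17. → (27, 17)
4P: (27, 17) + (7, 24). λ = (24 - 17)/(7 - 27) ≡ 7/11 mod 31. 11⁻¹ ≡ 17 (mod 31), so λ ≡ 26.
  x = λ² - 27 - 7 = 676 - 34 ≡ 22; y = λ·(27 - 22) - 17 ≡ 20. → (22, 20)
5P: (22, 20) + (7, 24). λ = (24 - 20)/(7 - 22) ≡ 4/16 mod 31. 16⁻¹ ≡ 2 (mod 31), so λ ≡ 8.
  x = λ² - 22 - 7 = 64 - 29 ≡ 4; y = λ·(22 - 4) - 20 ≡ 0. → (4, 0)
6P: (4, 0) + (7, 24). λ = (24 - 0)/(7 - 4) ≡ 24/3 mod 31. 3⁻¹ ≡ 21 (mod 31) since 3·21 = 63 ≡ 1, so λ ≡ 8.
  x = λ² - 4 - 7 = 64 - 11 ≡ 22; y = λ·(4 - 22) - 0 ≡ 11. → (22, 11)
7P: (22, 11) + (7, 24). λ = (24 - 11)/(7 - 22) ≡ 13/16 mod 31. 16⁻¹ ≡ 2 (mod 31), so λ ≡ 26.
  x = λ² - 22 - 7 = 676 - 29 ≡ 27; y = λ·(22 - 27) - 11 ≡ 14. → (27, 14)
8P: (27, 14) + (7, 24). λ = (24 - 14)/(7 - 27) ≡ 10/11 mod 31. 11⁻¹ ≡ 17 (mod 31) since 11·17 = 187 ≡ 1, so λ ≡ 15.
  x = λ² - 27 - 7 = 225 - 34 ≡ 5; y = λ·(27 - 5) - 14 ≡ 6. → (5, 6)
9P: (5, 6) + (7, 24). λ = (24 - 6)/(7 - 5) ≡ 18/2 mod 31. 2⁻¹ ≡ 16 (mod 31) since 2·16 = 32 ≡ 1, so λ ≡ 9.
  x = λ² - 5 - 7 = 81 - 12 ≡ 7; y = λ·(5 - 7) - 6 ≡ 7. → (7, 7)
10P: (7, 7) + (7, 24): same x and y₁ ≡ -y₂, so the sum is ∞.
10P = ∞, so the order is 10.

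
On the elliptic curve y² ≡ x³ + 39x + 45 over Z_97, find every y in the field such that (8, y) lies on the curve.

x³ + 39x + 45 = 869 ≡ 93 (mod 97).
Square roots of 93 mod 97: 44 and 53 (since 44² = 1936 ≡ 93).

44, 53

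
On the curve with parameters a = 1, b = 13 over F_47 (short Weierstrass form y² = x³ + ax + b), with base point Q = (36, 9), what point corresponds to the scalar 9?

(21, 6)

Repeated addition: build up to 9Q.
2Q: tangent at (36, 9): λ = (3·36² + 1)/(2·9) ≡ 35/18. 18⁻¹ ≡ 34 (mod 47) since 18·34 = 612 ≡ 1, so λ ≡ 35·34 ≡ 15.
  x = λ² - 36 - 36 = 225 - 72 ≡ 12; y = λ·(36 - 12) - 9 ≡ 22. → (12, 22)
3Q: (12, 22) + (36, 9). λ = (9 - 22)/(36 - 12) ≡ 34/24 mod 47. 24⁻¹ ≡ 2 (mod 47) since 24·2 = 48 ≡ 1, so λ ≡ 21.
  x = λ² - 12 - 36 = 441 - 48 ≡ 17; y = λ·(12 - 17) - 22 ≡ 14. → (17, 14)
4Q: (17, 14) + (36, 9). λ = (9 - 14)/(36 - 17) ≡ 42/19 mod 47. 19⁻¹ ≡ 5 (mod 47), so λ ≡ 22.
  x = λ² - 17 - 36 = 484 - 53 ≡ 8; y = λ·(17 - 8) - 14 ≡ 43. → (8, 43)
5Q: (8, 43) + (36, 9). λ = (9 - 43)/(36 - 8) ≡ 13/28 mod 47. 28⁻¹ ≡ 42 (mod 47), so λ ≡ 29.
  x = λ² - 8 - 36 = 841 - 44 ≡ 45; y = λ·(8 - 45) - 43 ≡ 12. → (45, 12)
6Q: (45, 12) + (36, 9). λ = (9 - 12)/(36 - 45) ≡ 44/38 mod 47. 38⁻¹ ≡ 26 (mod 47) since 38·26 = 988 ≡ 1, so λ ≡ 16.
  x = λ² - 45 - 36 = 256 - 81 ≡ 34; y = λ·(45 - 34) - 12 ≡ 23. → (34, 23)
7Q: (34, 23) + (36, 9). λ = (9 - 23)/(36 - 34) ≡ 33/2 mod 47. 2⁻¹ ≡ 24 (mod 47) since 2·24 = 48 ≡ 1, so λ ≡ 40.
  x = λ² - 34 - 36 = 1600 - 70 ≡ 26; y = λ·(34 - 26) - 23 ≡ 15. → (26, 15)
8Q: (26, 15) + (36, 9). λ = (9 - 15)/(36 - 26) ≡ 41/10 mod 47. 10⁻¹ ≡ 33 (mod 47), so λ ≡ 37.
  x = λ² - 26 - 36 = 1369 - 62 ≡ 38; y = λ·(26 - 38) - 15 ≡ 11. → (38, 11)
9Q: (38, 11) + (36, 9). λ = (9 - 11)/(36 - 38) ≡ 45/45 mod 47. 45⁻¹ ≡ 23 (mod 47), so λ ≡ 1.
  x = λ² - 38 - 36 = 1 - 74 ≡ 21; y = λ·(38 - 21) - 11 ≡ 6. → (21, 6)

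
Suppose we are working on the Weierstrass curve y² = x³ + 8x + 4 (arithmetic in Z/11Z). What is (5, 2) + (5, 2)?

tangent at (5, 2): λ = (3·5² + 8)/(2·2) ≡ 6/4. 4⁻¹ ≡ 3 (mod 11), so λ ≡ 6·3 ≡ 7.
  x = λ² - 5 - 5 = 49 - 10 ≡ 6; y = λ·(5 - 6) - 2 ≡ 2. → (6, 2)

(6, 2)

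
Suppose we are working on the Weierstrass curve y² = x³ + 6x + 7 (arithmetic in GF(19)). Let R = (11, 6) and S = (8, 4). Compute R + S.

(11, 13)

(11, 6) + (8, 4). λ = (4 - 6)/(8 - 11) ≡ 17/16 mod 19. 16⁻¹ ≡ 6 (mod 19), so λ ≡ 7.
  x = λ² - 11 - 8 = 49 - 19 ≡ 11; y = λ·(11 - 11) - 6 ≡ 13. → (11, 13)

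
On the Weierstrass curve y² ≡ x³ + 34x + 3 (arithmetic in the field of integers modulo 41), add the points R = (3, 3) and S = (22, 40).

(14, 36)

(3, 3) + (22, 40). λ = (40 - 3)/(22 - 3) ≡ 37/19 mod 41. 19⁻¹ ≡ 13 (mod 41) since 19·13 = 247 ≡ 1, so λ ≡ 30.
  x = λ² - 3 - 22 = 900 - 25 ≡ 14; y = λ·(3 - 14) - 3 ≡ 36. → (14, 36)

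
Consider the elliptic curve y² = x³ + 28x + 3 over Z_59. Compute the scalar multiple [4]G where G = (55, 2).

(38, 19)

Double-and-add on 4 = (100)₂. Start with G = (55, 2) for the leading 1-bit.
double: tangent at (55, 2): λ = (3·55² + 28)/(2·2) ≡ 17/4. 4⁻¹ ≡ 15 (mod 59), so λ ≡ 17·15 ≡ 19.
  x = λ² - 55 - 55 = 361 - 110 ≡ 15; y = λ·(55 - 15) - 2 ≡ 50. → (15, 50)
double: tangent at (15, 50): λ = (3·15² + 28)/(2·50) ≡ 54/41. 41⁻¹ ≡ 36 (mod 59), so λ ≡ 54·36 ≡ 56.
  x = λ² - 15 - 15 = 3136 - 30 ≡ 38; y = λ·(15 - 38) - 50 ≡ 19. → (38, 19)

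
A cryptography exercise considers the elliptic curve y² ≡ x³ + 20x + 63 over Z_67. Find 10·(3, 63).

Write P = (3, 63).
Double-and-add on 10 = (1010)₂. Start with P = (3, 63) for the leading 1-bit.
double: tangent at (3, 63): λ = (3·3² + 20)/(2·63) ≡ 47/59. 59⁻¹ ≡ 25 (mod 67), so λ ≡ 47·25 ≡ 36.
  x = λ² - 3 - 3 = 1296 - 6 ≡ 17; y = λ·(3 - 17) - 63 ≡ 36. → (17, 36)
double: tangent at (17, 36): λ = (3·17² + 20)/(2·36) ≡ 16/5. 5⁻¹ ≡ 27 (mod 67) since 5·27 = 135 ≡ 1, so λ ≡ 16·27 ≡ 30.
  x = λ² - 17 - 17 = 900 - 34 ≡ 62; y = λ·(17 - 62) - 36 ≡ 21. → (62, 21)
add P: (62, 21) + (3, 63). λ = (63 - 21)/(3 - 62) ≡ 42/8 mod 67. 8⁻¹ ≡ 42 (mod 67) since 8·42 = 336 ≡ 1, so λ ≡ 22.
  x = λ² - 62 - 3 = 484 - 65 ≡ 17; y = λ·(62 - 17) - 21 ≡ 31. → (17, 31)
double: tangent at (17, 31): λ = (3·17² + 20)/(2·31) ≡ 16/62. 62⁻¹ ≡ 40 (mod 67), so λ ≡ 16·40 ≡ 37.
  x = λ² - 17 - 17 = 1369 - 34 ≡ 62; y = λ·(17 - 62) - 31 ≡ 46. → (62, 46)

(62, 46)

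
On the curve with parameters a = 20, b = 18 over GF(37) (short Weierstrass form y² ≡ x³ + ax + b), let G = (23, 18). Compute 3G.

Repeated addition: build up to 3G.
2G: tangent at (23, 18): λ = (3·23² + 20)/(2·18) ≡ 16/36. 36⁻¹ ≡ 36 (mod 37) since 36·36 = 1296 ≡ 1, so λ ≡ 16·36 ≡ 21.
  x = λ² - 23 - 23 = 441 - 46 ≡ 25; y = λ·(23 - 25) - 18 ≡ 14. → (25, 14)
3G: (25, 14) + (23, 18). λ = (18 - 14)/(23 - 25) ≡ 4/35 mod 37. 35⁻¹ ≡ 18 (mod 37), so λ ≡ 35.
  x = λ² - 25 - 23 = 1225 - 48 ≡ 30; y = λ·(25 - 30) - 14 ≡ 33. → (30, 33)

(30, 33)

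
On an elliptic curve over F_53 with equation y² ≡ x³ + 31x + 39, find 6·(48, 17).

Write Q = (48, 17).
Repeated addition: build up to 6Q.
2Q: tangent at (48, 17): λ = (3·48² + 31)/(2·17) ≡ 0/34. 34⁻¹ ≡ 39 (mod 53), so λ ≡ 0·39 ≡ 0.
  x = λ² - 48 - 48 = 0 - 96 ≡ 10; y = λ·(48 - 10) - 17 ≡ 36. → (10, 36)
3Q: (10, 36) + (48, 17). λ = (17 - 36)/(48 - 10) ≡ 34/38 mod 53. 38⁻¹ ≡ 7 (mod 53), so λ ≡ 26.
  x = λ² - 10 - 48 = 676 - 58 ≡ 35; y = λ·(10 - 35) - 36 ≡ 3. → (35, 3)
4Q: (35, 3) + (48, 17). λ = (17 - 3)/(48 - 35) ≡ 14/13 mod 53. 13⁻¹ ≡ 49 (mod 53), so λ ≡ 50.
  x = λ² - 35 - 48 = 2500 - 83 ≡ 32; y = λ·(35 - 32) - 3 ≡ 41. → (32, 41)
5Q: (32, 41) + (48, 17). λ = (17 - 41)/(48 - 32) ≡ 29/16 mod 53. 16⁻¹ ≡ 10 (mod 53) since 16·10 = 160 ≡ 1, so λ ≡ 25.
  x = λ² - 32 - 48 = 625 - 80 ≡ 15; y = λ·(32 - 15) - 41 ≡ 13. → (15, 13)
6Q: (15, 13) + (48, 17). λ = (17 - 13)/(48 - 15) ≡ 4/33 mod 53. 33⁻¹ ≡ 45 (mod 53), so λ ≡ 21.
  x = λ² - 15 - 48 = 441 - 63 ≡ 7; y = λ·(15 - 7) - 13 ≡ 49. → (7, 49)

(7, 49)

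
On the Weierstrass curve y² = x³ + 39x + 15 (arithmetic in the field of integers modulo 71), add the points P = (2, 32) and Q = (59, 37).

(67, 47)

(2, 32) + (59, 37). λ = (37 - 32)/(59 - 2) ≡ 5/57 mod 71. 57⁻¹ ≡ 5 (mod 71), so λ ≡ 25.
  x = λ² - 2 - 59 = 625 - 61 ≡ 67; y = λ·(2 - 67) - 32 ≡ 47. → (67, 47)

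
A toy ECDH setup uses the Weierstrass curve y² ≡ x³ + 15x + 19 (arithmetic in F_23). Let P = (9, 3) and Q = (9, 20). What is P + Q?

O

The two points share x = 9 and their y-coordinates satisfy 3 + 20 ≡ 0 (mod 23), so they are inverses. Their sum is 𝒪.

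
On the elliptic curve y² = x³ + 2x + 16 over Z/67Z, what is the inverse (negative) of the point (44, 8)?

(44, 59)

-(44, 8) = (44, -8 mod 67) = (44, 59).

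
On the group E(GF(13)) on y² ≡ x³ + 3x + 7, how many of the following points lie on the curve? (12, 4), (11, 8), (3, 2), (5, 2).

(12, 4): 4² ≡ 3, rhs ≡ 3 → on.
(11, 8): 8² ≡ 12, rhs ≡ 6 → off.
(3, 2): 2² ≡ 4, rhs ≡ 4 → on.
(5, 2): 2² ≡ 4, rhs ≡ 4 → on.

3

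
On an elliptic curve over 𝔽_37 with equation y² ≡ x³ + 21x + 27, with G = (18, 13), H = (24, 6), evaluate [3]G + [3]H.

First 3G:
Repeated addition: build up to 3G.
2G: tangent at (18, 13): λ = (3·18² + 21)/(2·13) ≡ 31/26. 26⁻¹ ≡ 10 (mod 37), so λ ≡ 31·10 ≡ 14.
  x = λ² - 18 - 18 = 196 - 36 ≡ 12; y = λ·(18 - 12) - 13 ≡ 34. → (12, 34)
3G: (12, 34) + (18, 13). λ = (13 - 34)/(18 - 12) ≡ 16/6 mod 37. 6⁻¹ ≡ 31 (mod 37), so λ ≡ 15.
  x = λ² - 12 - 18 = 225 - 30 ≡ 10; y = λ·(12 - 10) - 34 ≡ 33. → (10, 33)
3G = (10, 33).
Next 3H:
Repeated addition: build up to 3H.
2H: tangent at (24, 6): λ = (3·24² + 21)/(2·6) ≡ 10/12. 12⁻¹ ≡ 34 (mod 37), so λ ≡ 10·34 ≡ 7.
  x = λ² - 24 - 24 = 49 - 48 ≡ 1; y = λ·(24 - 1) - 6 ≡ 7. → (1, 7)
3H: (1, 7) + (24, 6). λ = (6 - 7)/(24 - 1) ≡ 36/23 mod 37. 23⁻¹ ≡ 29 (mod 37), so λ ≡ 8.
  x = λ² - 1 - 24 = 64 - 25 ≡ 2; y = λ·(1 - 2) - 7 ≡ 22. → (2, 22)
3H = (2, 22).
Finally 3G + 3H:
(10, 33) + (2, 22). λ = (22 - 33)/(2 - 10) ≡ 26/29 mod 37. 29⁻¹ ≡ 23 (mod 37), so λ ≡ 6.
  x = λ² - 10 - 2 = 36 - 12 ≡ 24; y = λ·(10 - 24) - 33 ≡ 31. → (24, 31)

(24, 31)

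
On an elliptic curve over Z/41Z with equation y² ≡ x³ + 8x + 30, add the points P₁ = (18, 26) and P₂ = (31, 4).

(18, 26) + (31, 4). λ = (4 - 26)/(31 - 18) ≡ 19/13 mod 41. 13⁻¹ ≡ 19 (mod 41), so λ ≡ 33.
  x = λ² - 18 - 31 = 1089 - 49 ≡ 15; y = λ·(18 - 15) - 26 ≡ 32. → (15, 32)

(15, 32)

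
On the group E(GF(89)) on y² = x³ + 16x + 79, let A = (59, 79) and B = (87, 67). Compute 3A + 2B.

First 3A:
Repeated addition: build up to 3A.
2A: tangent at (59, 79): λ = (3·59² + 16)/(2·79) ≡ 46/69. 69⁻¹ ≡ 40 (mod 89), so λ ≡ 46·40 ≡ 60.
  x = λ² - 59 - 59 = 3600 - 118 ≡ 11; y = λ·(59 - 11) - 79 ≡ 42. → (11, 42)
3A: (11, 42) + (59, 79). λ = (79 - 42)/(59 - 11) ≡ 37/48 mod 89. 48⁻¹ ≡ 13 (mod 89) since 48·13 = 624 ≡ 1, so λ ≡ 36.
  x = λ² - 11 - 59 = 1296 - 70 ≡ 69; y = λ·(11 - 69) - 42 ≡ 6. → (69, 6)
3A = (69, 6).
Next 2B:
Repeated addition: build up to 2B.
2B: tangent at (87, 67): λ = (3·87² + 16)/(2·67) ≡ 28/45. 45⁻¹ ≡ 2 (mod 89), so λ ≡ 28·2 ≡ 56.
  x = λ² - 87 - 87 = 3136 - 174 ≡ 25; y = λ·(87 - 25) - 67 ≡ 23. → (25, 23)
2B = (25, 23).
Finally 3A + 2B:
(69, 6) + (25, 23). λ = (23 - 6)/(25 - 69) ≡ 17/45 mod 89. 45⁻¹ ≡ 2 (mod 89), so λ ≡ 34.
  x = λ² - 69 - 25 = 1156 - 94 ≡ 83; y = λ·(69 - 83) - 6 ≡ 52. → (83, 52)

(83, 52)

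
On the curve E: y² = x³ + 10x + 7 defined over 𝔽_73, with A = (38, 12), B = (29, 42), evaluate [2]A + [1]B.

First 2A:
Repeated addition: build up to 2A.
2A: tangent at (38, 12): λ = (3·38² + 10)/(2·12) ≡ 35/24. 24⁻¹ ≡ 70 (mod 73), so λ ≡ 35·70 ≡ 41.
  x = λ² - 38 - 38 = 1681 - 76 ≡ 72; y = λ·(38 - 72) - 12 ≡ 54. → (72, 54)
2A = (72, 54).
Finally 2A + B:
(72, 54) + (29, 42). λ = (42 - 54)/(29 - 72) ≡ 61/30 mod 73. 30⁻¹ ≡ 56 (mod 73) since 30·56 = 1680 ≡ 1, so λ ≡ 58.
  x = λ² - 72 - 29 = 3364 - 101 ≡ 51; y = λ·(72 - 51) - 54 ≡ 69. → (51, 69)

(51, 69)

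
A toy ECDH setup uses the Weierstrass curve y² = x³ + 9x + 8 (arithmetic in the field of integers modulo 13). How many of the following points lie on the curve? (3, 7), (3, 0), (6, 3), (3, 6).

2

(3, 7): 7² ≡ 10, rhs ≡ 10 → on.
(3, 0): 0² ≡ 0, rhs ≡ 10 → off.
(6, 3): 3² ≡ 9, rhs ≡ 5 → off.
(3, 6): 6² ≡ 10, rhs ≡ 10 → on.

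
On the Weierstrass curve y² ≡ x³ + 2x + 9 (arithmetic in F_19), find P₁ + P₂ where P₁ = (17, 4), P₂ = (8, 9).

(18, 5)

(17, 4) + (8, 9). λ = (9 - 4)/(8 - 17) ≡ 5/10 mod 19. 10⁻¹ ≡ 2 (mod 19) since 10·2 = 20 ≡ 1, so λ ≡ 10.
  x = λ² - 17 - 8 = 100 - 25 ≡ 18; y = λ·(17 - 18) - 4 ≡ 5. → (18, 5)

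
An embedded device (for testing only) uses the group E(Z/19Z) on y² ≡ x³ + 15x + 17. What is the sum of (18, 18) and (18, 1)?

The two points share x = 18 and their y-coordinates satisfy 18 + 1 ≡ 0 (mod 19), so they are inverses. Their sum is ∞.

O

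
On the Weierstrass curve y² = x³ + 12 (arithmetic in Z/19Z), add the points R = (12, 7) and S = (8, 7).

(12, 7) + (8, 7). λ = (7 - 7)/(8 - 12) ≡ 0/15 mod 19. 15⁻¹ ≡ 14 (mod 19), so λ ≡ 0.
  x = λ² - 12 - 8 = 0 - 20 ≡ 18; y = λ·(12 - 18) - 7 ≡ 12. → (18, 12)

(18, 12)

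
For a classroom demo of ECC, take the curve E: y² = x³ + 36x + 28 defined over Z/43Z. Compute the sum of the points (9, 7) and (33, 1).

(9, 7) + (33, 1). λ = (1 - 7)/(33 - 9) ≡ 37/24 mod 43. 24⁻¹ ≡ 9 (mod 43), so λ ≡ 32.
  x = λ² - 9 - 33 = 1024 - 42 ≡ 36; y = λ·(9 - 36) - 7 ≡ 32. → (36, 32)

(36, 32)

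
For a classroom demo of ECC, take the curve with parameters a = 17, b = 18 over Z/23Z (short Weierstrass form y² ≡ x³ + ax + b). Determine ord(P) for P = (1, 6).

11

2P: tangent at (1, 6): λ = (3·1² + 17)/(2·6) ≡ 20/12. 12⁻¹ ≡ 2 (mod 23), so λ ≡ 20·2 ≡ 17.
  x = λ² - 1 - 1 = 289 - 2 ≡ 11; y = λ·(1 - 11) - 6 ≡ 8. → (11, 8)
3P: (11, 8) + (1, 6). λ = (6 - 8)/(1 - 11) ≡ 21/13 mod 23. 13⁻¹ ≡ 16 (mod 23), so λ ≡ 14.
  x = λ² - 11 - 1 = 196 - 12 ≡ 0; y = λ·(11 - 0) - 8 ≡ 8. → (0, 8)
4P: (0, 8) + (1, 6). λ = (6 - 8)/(1 - 0) ≡ 21/1 mod 23. 1⁻¹ ≡ 1 (mod 23) since 1·1 = 1 ≡ 1, so λ ≡ 21.
  x = λ² - 0 - 1 = 441 - 1 ≡ 3; y = λ·(0 - 3) - 8 ≡ 21. → (3, 21)
5P: (3, 21) + (1, 6). λ = (6 - 21)/(1 - 3) ≡ 8/21 mod 23. 21⁻¹ ≡ 11 (mod 23) since 21·11 = 231 ≡ 1, so λ ≡ 19.
  x = λ² - 3 - 1 = 361 - 4 ≡ 12; y = λ·(3 - 12) - 21 ≡ 15. → (12, 15)
6P: (12, 15) + (1, 6). λ = (6 - 15)/(1 - 12) ≡ 14/12 mod 23. 12⁻¹ ≡ 2 (mod 23) since 12·2 = 24 ≡ 1, so λ ≡ 5.
  x = λ² - 12 - 1 = 25 - 13 ≡ 12; y = λ·(12 - 12) - 15 ≡ 8. → (12, 8)
7P: (12, 8) + (1, 6). λ = (6 - 8)/(1 - 12) ≡ 21/12 mod 23. 12⁻¹ ≡ 2 (mod 23), so λ ≡ 19.
  x = λ² - 12 - 1 = 361 - 13 ≡ 3; y = λ·(12 - 3) - 8 ≡ 2. → (3, 2)
8P: (3, 2) + (1, 6). λ = (6 - 2)/(1 - 3) ≡ 4/21 mod 23. 21⁻¹ ≡ 11 (mod 23), so λ ≡ 21.
  x = λ² - 3 - 1 = 441 - 4 ≡ 0; y = λ·(3 - 0) - 2 ≡ 15. → (0, 15)
9P: (0, 15) + (1, 6). λ = (6 - 15)/(1 - 0) ≡ 14/1 mod 23. 1⁻¹ ≡ 1 (mod 23), so λ ≡ 14.
  x = λ² - 0 - 1 = 196 - 1 ≡ 11; y = λ·(0 - 11) - 15 ≡ 15. → (11, 15)
10P: (11, 15) + (1, 6). λ = (6 - 15)/(1 - 11) ≡ 14/13 mod 23. 13⁻¹ ≡ 16 (mod 23), so λ ≡ 17.
  x = λ² - 11 - 1 = 289 - 12 ≡ 1; y = λ·(11 - 1) - 15 ≡ 17. → (1, 17)
11P: (1, 17) + (1, 6): same x and y₁ ≡ -y₂, so the sum is O.
11P = O, so the order is 11.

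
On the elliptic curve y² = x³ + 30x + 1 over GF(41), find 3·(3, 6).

(1, 14)

Write P = (3, 6).
Repeated addition: build up to 3P.
2P: tangent at (3, 6): λ = (3·3² + 30)/(2·6) ≡ 16/12. 12⁻¹ ≡ 24 (mod 41), so λ ≡ 16·24 ≡ 15.
  x = λ² - 3 - 3 = 225 - 6 ≡ 14; y = λ·(3 - 14) - 6 ≡ 34. → (14, 34)
3P: (14, 34) + (3, 6). λ = (6 - 34)/(3 - 14) ≡ 13/30 mod 41. 30⁻¹ ≡ 26 (mod 41), so λ ≡ 10.
  x = λ² - 14 - 3 = 100 - 17 ≡ 1; y = λ·(14 - 1) - 34 ≡ 14. → (1, 14)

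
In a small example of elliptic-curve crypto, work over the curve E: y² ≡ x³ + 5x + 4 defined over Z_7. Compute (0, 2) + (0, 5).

O

The two points share x = 0 and their y-coordinates satisfy 2 + 5 ≡ 0 (mod 7), so they are inverses. Their sum is the point at infinity.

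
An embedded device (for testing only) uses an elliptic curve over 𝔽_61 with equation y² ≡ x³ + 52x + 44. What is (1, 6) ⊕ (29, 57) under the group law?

(47, 54)

(1, 6) + (29, 57). λ = (57 - 6)/(29 - 1) ≡ 51/28 mod 61. 28⁻¹ ≡ 24 (mod 61), so λ ≡ 4.
  x = λ² - 1 - 29 = 16 - 30 ≡ 47; y = λ·(1 - 47) - 6 ≡ 54. → (47, 54)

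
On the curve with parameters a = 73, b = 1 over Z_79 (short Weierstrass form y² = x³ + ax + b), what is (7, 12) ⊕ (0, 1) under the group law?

(39, 28)

(7, 12) + (0, 1). λ = (1 - 12)/(0 - 7) ≡ 68/72 mod 79. 72⁻¹ ≡ 45 (mod 79), so λ ≡ 58.
  x = λ² - 7 - 0 = 3364 - 7 ≡ 39; y = λ·(7 - 39) - 12 ≡ 28. → (39, 28)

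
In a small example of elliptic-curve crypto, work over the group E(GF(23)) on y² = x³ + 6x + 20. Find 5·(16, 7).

O

Write Q = (16, 7).
Repeated addition: build up to 5Q.
2Q: tangent at (16, 7): λ = (3·16² + 6)/(2·7) ≡ 15/14. 14⁻¹ ≡ 5 (mod 23), so λ ≡ 15·5 ≡ 6.
  x = λ² - 16 - 16 = 36 - 32 ≡ 4; y = λ·(16 - 4) - 7 ≡ 19. → (4, 19)
3Q: (4, 19) + (16, 7). λ = (7 - 19)/(16 - 4) ≡ 11/12 mod 23. 12⁻¹ ≡ 2 (mod 23), so λ ≡ 22.
  x = λ² - 4 - 16 = 484 - 20 ≡ 4; y = λ·(4 - 4) - 19 ≡ 4. → (4, 4)
4Q: (4, 4) + (16, 7). λ = (7 - 4)/(16 - 4) ≡ 3/12 mod 23. 12⁻¹ ≡ 2 (mod 23), so λ ≡ 6.
  x = λ² - 4 - 16 = 36 - 20 ≡ 16; y = λ·(4 - 16) - 4 ≡ 16. → (16, 16)
5Q: (16, 16) + (16, 7): same x and y₁ ≡ -y₂, so the sum is 𝒪.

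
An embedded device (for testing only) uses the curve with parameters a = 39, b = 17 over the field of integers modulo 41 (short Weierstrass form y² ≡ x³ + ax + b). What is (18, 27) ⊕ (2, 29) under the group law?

(18, 27) + (2, 29). λ = (29 - 27)/(2 - 18) ≡ 2/25 mod 41. 25⁻¹ ≡ 23 (mod 41) since 25·23 = 575 ≡ 1, so λ ≡ 5.
  x = λ² - 18 - 2 = 25 - 20 ≡ 5; y = λ·(18 - 5) - 27 ≡ 38. → (5, 38)

(5, 38)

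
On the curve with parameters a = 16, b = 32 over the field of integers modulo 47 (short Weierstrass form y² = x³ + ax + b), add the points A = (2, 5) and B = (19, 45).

(33, 5)

(2, 5) + (19, 45). λ = (45 - 5)/(19 - 2) ≡ 40/17 mod 47. 17⁻¹ ≡ 36 (mod 47), so λ ≡ 30.
  x = λ² - 2 - 19 = 900 - 21 ≡ 33; y = λ·(2 - 33) - 5 ≡ 5. → (33, 5)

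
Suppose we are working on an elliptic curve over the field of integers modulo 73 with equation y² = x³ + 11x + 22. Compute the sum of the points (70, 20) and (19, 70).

(70, 20) + (19, 70). λ = (70 - 20)/(19 - 70) ≡ 50/22 mod 73. 22⁻¹ ≡ 10 (mod 73), so λ ≡ 62.
  x = λ² - 70 - 19 = 3844 - 89 ≡ 32; y = λ·(70 - 32) - 20 ≡ 0. → (32, 0)

(32, 0)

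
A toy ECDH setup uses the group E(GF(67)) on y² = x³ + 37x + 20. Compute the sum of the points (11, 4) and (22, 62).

(2, 13)

(11, 4) + (22, 62). λ = (62 - 4)/(22 - 11) ≡ 58/11 mod 67. 11⁻¹ ≡ 61 (mod 67), so λ ≡ 54.
  x = λ² - 11 - 22 = 2916 - 33 ≡ 2; y = λ·(11 - 2) - 4 ≡ 13. → (2, 13)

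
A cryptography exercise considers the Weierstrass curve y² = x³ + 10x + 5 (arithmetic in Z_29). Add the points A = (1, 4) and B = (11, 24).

(21, 14)

(1, 4) + (11, 24). λ = (24 - 4)/(11 - 1) ≡ 20/10 mod 29. 10⁻¹ ≡ 3 (mod 29), so λ ≡ 2.
  x = λ² - 1 - 11 = 4 - 12 ≡ 21; y = λ·(1 - 21) - 4 ≡ 14. → (21, 14)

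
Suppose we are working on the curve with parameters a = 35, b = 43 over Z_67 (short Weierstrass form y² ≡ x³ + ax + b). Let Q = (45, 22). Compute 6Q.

(42, 62)

Repeated addition: build up to 6Q.
2Q: tangent at (45, 22): λ = (3·45² + 35)/(2·22) ≡ 13/44. 44⁻¹ ≡ 32 (mod 67), so λ ≡ 13·32 ≡ 14.
  x = λ² - 45 - 45 = 196 - 90 ≡ 39; y = λ·(45 - 39) - 22 ≡ 62. → (39, 62)
3Q: (39, 62) + (45, 22). λ = (22 - 62)/(45 - 39) ≡ 27/6 mod 67. 6⁻¹ ≡ 56 (mod 67), so λ ≡ 38.
  x = λ² - 39 - 45 = 1444 - 84 ≡ 20; y = λ·(39 - 20) - 62 ≡ 57. → (20, 57)
4Q: (20, 57) + (45, 22). λ = (22 - 57)/(45 - 20) ≡ 32/25 mod 67. 25⁻¹ ≡ 59 (mod 67), so λ ≡ 12.
  x = λ² - 20 - 45 = 144 - 65 ≡ 12; y = λ·(20 - 12) - 57 ≡ 39. → (12, 39)
5Q: (12, 39) + (45, 22). λ = (22 - 39)/(45 - 12) ≡ 50/33 mod 67. 33⁻¹ ≡ 65 (mod 67) since 33·65 = 2145 ≡ 1, so λ ≡ 34.
  x = λ² - 12 - 45 = 1156 - 57 ≡ 27; y = λ·(12 - 27) - 39 ≡ 54. → (27, 54)
6Q: (27, 54) + (45, 22). λ = (22 - 54)/(45 - 27) ≡ 35/18 mod 67. 18⁻¹ ≡ 41 (mod 67), so λ ≡ 28.
  x = λ² - 27 - 45 = 784 - 72 ≡ 42; y = λ·(27 - 42) - 54 ≡ 62. → (42, 62)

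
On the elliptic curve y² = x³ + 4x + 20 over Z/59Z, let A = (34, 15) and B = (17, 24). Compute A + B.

(24, 4)

(34, 15) + (17, 24). λ = (24 - 15)/(17 - 34) ≡ 9/42 mod 59. 42⁻¹ ≡ 52 (mod 59) since 42·52 = 2184 ≡ 1, so λ ≡ 55.
  x = λ² - 34 - 17 = 3025 - 51 ≡ 24; y = λ·(34 - 24) - 15 ≡ 4. → (24, 4)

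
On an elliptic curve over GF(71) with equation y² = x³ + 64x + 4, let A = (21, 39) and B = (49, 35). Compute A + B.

(21, 39) + (49, 35). λ = (35 - 39)/(49 - 21) ≡ 67/28 mod 71. 28⁻¹ ≡ 33 (mod 71) since 28·33 = 924 ≡ 1, so λ ≡ 10.
  x = λ² - 21 - 49 = 100 - 70 ≡ 30; y = λ·(21 - 30) - 39 ≡ 13. → (30, 13)

(30, 13)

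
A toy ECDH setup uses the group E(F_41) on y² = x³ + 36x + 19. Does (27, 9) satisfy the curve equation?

y² = 9² ≡ 40; x³ + 36x + 19 = 20674 ≡ 10 (mod 41). 40 ≠ 10.

no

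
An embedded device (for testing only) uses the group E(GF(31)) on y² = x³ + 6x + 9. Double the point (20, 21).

(19, 21)

tangent at (20, 21): λ = (3·20² + 6)/(2·21) ≡ 28/11. 11⁻¹ ≡ 17 (mod 31) since 11·17 = 187 ≡ 1, so λ ≡ 28·17 ≡ 11.
  x = λ² - 20 - 20 = 121 - 40 ≡ 19; y = λ·(20 - 19) - 21 ≡ 21. → (19, 21)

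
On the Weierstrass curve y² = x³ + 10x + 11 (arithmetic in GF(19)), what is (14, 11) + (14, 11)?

tangent at (14, 11): λ = (3·14² + 10)/(2·11) ≡ 9/3. 3⁻¹ ≡ 13 (mod 19), so λ ≡ 9·13 ≡ 3.
  x = λ² - 14 - 14 = 9 - 28 ≡ 0; y = λ·(14 - 0) - 11 ≡ 12. → (0, 12)

(0, 12)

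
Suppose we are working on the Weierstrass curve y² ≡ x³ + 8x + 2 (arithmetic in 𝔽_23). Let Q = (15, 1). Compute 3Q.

(13, 7)

Repeated addition: build up to 3Q.
2Q: tangent at (15, 1): λ = (3·15² + 8)/(2·1) ≡ 16/2. 2⁻¹ ≡ 12 (mod 23), so λ ≡ 16·12 ≡ 8.
  x = λ² - 15 - 15 = 64 - 30 ≡ 11; y = λ·(15 - 11) - 1 ≡ 8. → (11, 8)
3Q: (11, 8) + (15, 1). λ = (1 - 8)/(15 - 11) ≡ 16/4 mod 23. 4⁻¹ ≡ 6 (mod 23) since 4·6 = 24 ≡ 1, so λ ≡ 4.
  x = λ² - 11 - 15 = 16 - 26 ≡ 13; y = λ·(11 - 13) - 8 ≡ 7. → (13, 7)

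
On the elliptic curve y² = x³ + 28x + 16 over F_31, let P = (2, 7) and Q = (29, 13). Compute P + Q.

(2, 7) + (29, 13). λ = (13 - 7)/(29 - 2) ≡ 6/27 mod 31. 27⁻¹ ≡ 23 (mod 31) since 27·23 = 621 ≡ 1, so λ ≡ 14.
  x = λ² - 2 - 29 = 196 - 31 ≡ 10; y = λ·(2 - 10) - 7 ≡ 5. → (10, 5)

(10, 5)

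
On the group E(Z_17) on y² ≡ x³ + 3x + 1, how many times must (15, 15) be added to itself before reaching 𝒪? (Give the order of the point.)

2P: tangent at (15, 15): λ = (3·15² + 3)/(2·15) ≡ 15/13. 13⁻¹ ≡ 4 (mod 17), so λ ≡ 15·4 ≡ 9.
  x = λ² - 15 - 15 = 81 - 30 ≡ 0; y = λ·(15 - 0) - 15 ≡ 1. → (0, 1)
3P: (0, 1) + (15, 15). λ = (15 - 1)/(15 - 0) ≡ 14/15 mod 17. 15⁻¹ ≡ 8 (mod 17), so λ ≡ 10.
  x = λ² - 0 - 15 = 100 - 15 ≡ 0; y = λ·(0 - 0) - 1 ≡ 16. → (0, 16)
4P: (0, 16) + (15, 15). λ = (15 - 16)/(15 - 0) ≡ 16/15 mod 17. 15⁻¹ ≡ 8 (mod 17), so λ ≡ 9.
  x = λ² - 0 - 15 = 81 - 15 ≡ 15; y = λ·(0 - 15) - 16 ≡ 2. → (15, 2)
5P: (15, 2) + (15, 15): same x and y₁ ≡ -y₂, so the sum is 𝒪.
5P = 𝒪, so the order is 5.

5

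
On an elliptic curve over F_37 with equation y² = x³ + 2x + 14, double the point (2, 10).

(5, 36)

tangent at (2, 10): λ = (3·2² + 2)/(2·10) ≡ 14/20. 20⁻¹ ≡ 13 (mod 37), so λ ≡ 14·13 ≡ 34.
  x = λ² - 2 - 2 = 1156 - 4 ≡ 5; y = λ·(2 - 5) - 10 ≡ 36. → (5, 36)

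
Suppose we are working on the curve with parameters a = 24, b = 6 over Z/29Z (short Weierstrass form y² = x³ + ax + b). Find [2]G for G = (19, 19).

tangent at (19, 19): λ = (3·19² + 24)/(2·19) ≡ 5/9. 9⁻¹ ≡ 13 (mod 29), so λ ≡ 5·13 ≡ 7.
  x = λ² - 19 - 19 = 49 - 38 ≡ 11; y = λ·(19 - 11) - 19 ≡ 8. → (11, 8)

(11, 8)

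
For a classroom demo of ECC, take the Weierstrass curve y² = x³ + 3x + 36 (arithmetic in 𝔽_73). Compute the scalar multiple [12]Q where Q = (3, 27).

(66, 57)

Double-and-add on 12 = (1100)₂. Start with Q = (3, 27) for the leading 1-bit.
double: tangent at (3, 27): λ = (3·3² + 3)/(2·27) ≡ 30/54. 54⁻¹ ≡ 23 (mod 73) since 54·23 = 1242 ≡ 1, so λ ≡ 30·23 ≡ 33.
  x = λ² - 3 - 3 = 1089 - 6 ≡ 61; y = λ·(3 - 61) - 27 ≡ 30. → (61, 30)
add Q: (61, 30) + (3, 27). λ = (27 - 30)/(3 - 61) ≡ 70/15 mod 73. 15⁻¹ ≡ 39 (mod 73), so λ ≡ 29.
  x = λ² - 61 - 3 = 841 - 64 ≡ 47; y = λ·(61 - 47) - 30 ≡ 11. → (47, 11)
double: tangent at (47, 11): λ = (3·47² + 3)/(2·11) ≡ 60/22. 22⁻¹ ≡ 10 (mod 73), so λ ≡ 60·10 ≡ 16.
  x = λ² - 47 - 47 = 256 - 94 ≡ 16; y = λ·(47 - 16) - 11 ≡ 47. → (16, 47)
double: tangent at (16, 47): λ = (3·16² + 3)/(2·47) ≡ 41/21. 21⁻¹ ≡ 7 (mod 73), so λ ≡ 41·7 ≡ 68.
  x = λ² - 16 - 16 = 4624 - 32 ≡ 66; y = λ·(16 - 66) - 47 ≡ 57. → (66, 57)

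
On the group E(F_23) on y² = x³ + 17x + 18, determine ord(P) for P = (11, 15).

11

2P: tangent at (11, 15): λ = (3·11² + 17)/(2·15) ≡ 12/7. 7⁻¹ ≡ 10 (mod 23), so λ ≡ 12·10 ≡ 5.
  x = λ² - 11 - 11 = 25 - 22 ≡ 3; y = λ·(11 - 3) - 15 ≡ 2. → (3, 2)
3P: (3, 2) + (11, 15). λ = (15 - 2)/(11 - 3) ≡ 13/8 mod 23. 8⁻¹ ≡ 3 (mod 23), so λ ≡ 16.
  x = λ² - 3 - 11 = 256 - 14 ≡ 12; y = λ·(3 - 12) - 2 ≡ 15. → (12, 15)
4P: (12, 15) + (11, 15). λ = (15 - 15)/(11 - 12) ≡ 0/22 mod 23. 22⁻¹ ≡ 22 (mod 23), so λ ≡ 0.
  x = λ² - 12 - 11 = 0 - 23 ≡ 0; y = λ·(12 - 0) - 15 ≡ 8. → (0, 8)
5P: (0, 8) + (11, 15). λ = (15 - 8)/(11 - 0) ≡ 7/11 mod 23. 11⁻¹ ≡ 21 (mod 23), so λ ≡ 9.
  x = λ² - 0 - 11 = 81 - 11 ≡ 1; y = λ·(0 - 1) - 8 ≡ 6. → (1, 6)
6P: (1, 6) + (11, 15). λ = (15 - 6)/(11 - 1) ≡ 9/10 mod 23. 10⁻¹ ≡ 7 (mod 23), so λ ≡ 17.
  x = λ² - 1 - 11 = 289 - 12 ≡ 1; y = λ·(1 - 1) - 6 ≡ 17. → (1, 17)
7P: (1, 17) + (11, 15). λ = (15 - 17)/(11 - 1) ≡ 21/10 mod 23. 10⁻¹ ≡ 7 (mod 23) since 10·7 = 70 ≡ 1, so λ ≡ 9.
  x = λ² - 1 - 11 = 81 - 12 ≡ 0; y = λ·(1 - 0) - 17 ≡ 15. → (0, 15)
8P: (0, 15) + (11, 15). λ = (15 - 15)/(11 - 0) ≡ 0/11 mod 23. 11⁻¹ ≡ 21 (mod 23) since 11·21 = 231 ≡ 1, so λ ≡ 0.
  x = λ² - 0 - 11 = 0 - 11 ≡ 12; y = λ·(0 - 12) - 15 ≡ 8. → (12, 8)
9P: (12, 8) + (11, 15). λ = (15 - 8)/(11 - 12) ≡ 7/22 mod 23. 22⁻¹ ≡ 22 (mod 23), so λ ≡ 16.
  x = λ² - 12 - 11 = 256 - 23 ≡ 3; y = λ·(12 - 3) - 8 ≡ 21. → (3, 21)
10P: (3, 21) + (11, 15). λ = (15 - 21)/(11 - 3) ≡ 17/8 mod 23. 8⁻¹ ≡ 3 (mod 23), so λ ≡ 5.
  x = λ² - 3 - 11 = 25 - 14 ≡ 11; y = λ·(3 - 11) - 21 ≡ 8. → (11, 8)
11P: (11, 8) + (11, 15): same x and y₁ ≡ -y₂, so the sum is O.
11P = O, so the order is 11.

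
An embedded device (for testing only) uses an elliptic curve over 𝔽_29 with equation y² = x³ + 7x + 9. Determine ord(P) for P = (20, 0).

2P: (20, 0) + (20, 0): same x and y₁ ≡ -y₂, so the sum is O.
2P = O, so the order is 2.

2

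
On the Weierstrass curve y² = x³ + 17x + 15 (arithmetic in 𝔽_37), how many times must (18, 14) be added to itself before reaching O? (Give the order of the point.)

2P: tangent at (18, 14): λ = (3·18² + 17)/(2·14) ≡ 27/28. 28⁻¹ ≡ 4 (mod 37), so λ ≡ 27·4 ≡ 34.
  x = λ² - 18 - 18 = 1156 - 36 ≡ 10; y = λ·(18 - 10) - 14 ≡ 36. → (10, 36)
3P: (10, 36) + (18, 14). λ = (14 - 36)/(18 - 10) ≡ 15/8 mod 37. 8⁻¹ ≡ 14 (mod 37), so λ ≡ 25.
  x = λ² - 10 - 18 = 625 - 28 ≡ 5; y = λ·(10 - 5) - 36 ≡ 15. → (5, 15)
4P: (5, 15) + (18, 14). λ = (14 - 15)/(18 - 5) ≡ 36/13 mod 37. 13⁻¹ ≡ 20 (mod 37), so λ ≡ 17.
  x = λ² - 5 - 18 = 289 - 23 ≡ 7; y = λ·(5 - 7) - 15 ≡ 25. → (7, 25)
5P: (7, 25) + (18, 14). λ = (14 - 25)/(18 - 7) ≡ 26/11 mod 37. 11⁻¹ ≡ 27 (mod 37), so λ ≡ 36.
  x = λ² - 7 - 18 = 1296 - 25 ≡ 13; y = λ·(7 - 13) - 25 ≡ 18. → (13, 18)
6P: (13, 18) + (18, 14). λ = (14 - 18)/(18 - 13) ≡ 33/5 mod 37. 5⁻¹ ≡ 15 (mod 37), so λ ≡ 14.
  x = λ² - 13 - 18 = 196 - 31 ≡ 17; y = λ·(13 - 17) - 18 ≡ 0. → (17, 0)
7P: (17, 0) + (18, 14). λ = (14 - 0)/(18 - 17) ≡ 14/1 mod 37. 1⁻¹ ≡ 1 (mod 37), so λ ≡ 14.
  x = λ² - 17 - 18 = 196 - 35 ≡ 13; y = λ·(17 - 13) - 0 ≡ 19. → (13, 19)
8P: (13, 19) + (18, 14). λ = (14 - 19)/(18 - 13) ≡ 32/5 mod 37. 5⁻¹ ≡ 15 (mod 37), so λ ≡ 36.
  x = λ² - 13 - 18 = 1296 - 31 ≡ 7; y = λ·(13 - 7) - 19 ≡ 12. → (7, 12)
9P: (7, 12) + (18, 14). λ = (14 - 12)/(18 - 7) ≡ 2/11 mod 37. 11⁻¹ ≡ 27 (mod 37), so λ ≡ 17.
  x = λ² - 7 - 18 = 289 - 25 ≡ 5; y = λ·(7 - 5) - 12 ≡ 22. → (5, 22)
10P: (5, 22) + (18, 14). λ = (14 - 22)/(18 - 5) ≡ 29/13 mod 37. 13⁻¹ ≡ 20 (mod 37), so λ ≡ 25.
  x = λ² - 5 - 18 = 625 - 23 ≡ 10; y = λ·(5 - 10) - 22 ≡ 1. → (10, 1)
11P: (10, 1) + (18, 14). λ = (14 - 1)/(18 - 10) ≡ 13/8 mod 37. 8⁻¹ ≡ 14 (mod 37), so λ ≡ 34.
  x = λ² - 10 - 18 = 1156 - 28 ≡ 18; y = λ·(10 - 18) - 1 ≡ 23. → (18, 23)
12P: (18, 23) + (18, 14): same x and y₁ ≡ -y₂, so the sum is O.
12P = O, so the order is 12.

12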